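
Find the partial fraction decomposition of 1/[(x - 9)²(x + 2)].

Cover-up at x=-2: R = 1/(-2 - 9)² = 1/121. Cover-up at x=9: Q = 1/(9 + 2) = 1/11. Comparing x² coeff: P = -R = -1/121
Result: (-1/121)/(x - 9) + (1/11)/(x - 9)² + (1/121)/(x + 2)


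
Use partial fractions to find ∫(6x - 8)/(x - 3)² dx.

Decompose: P = 6, Q = 6·3 - 8 = 10, so (6x - 8)/(x - 3)² = 6/(x - 3) + 10/(x - 3)². Integrate: ∫ P/(x - 3) dx = 6 ln|(x - 3)|; ∫ Q/(x - 3)² dx = -10/(x - 3). Sum: 6 ln|(x - 3)| - 10/(x - 3) + C


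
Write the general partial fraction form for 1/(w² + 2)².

Repeated quadratic factor: (Pw + Q)/(w² + 2) + (Rw + S)/(w² + 2)²


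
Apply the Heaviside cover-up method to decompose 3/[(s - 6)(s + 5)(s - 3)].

Cover (s - 6), s=6: α = 3/[(6 + 5)(6 - 3)] = 1/11. Cover (s + 5), s=-5: β = 3/[(-5 - 6)(-5 - 3)] = 3/88. Cover (s - 3), s=3: γ = 3/[(3 - 6)(3 + 5)] = -1/8.
Result: (1/11)/(s - 6) + (3/88)/(s + 5) - (1/8)/(s - 3)


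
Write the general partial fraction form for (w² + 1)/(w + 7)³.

Repeated linear factor (power 3): P/(w + 7) + Q/(w + 7)² + R/(w + 7)³


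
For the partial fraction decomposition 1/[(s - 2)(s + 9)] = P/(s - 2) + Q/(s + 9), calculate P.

Cover-up at s = 2: P = 1/(2 + 9) = 1/11


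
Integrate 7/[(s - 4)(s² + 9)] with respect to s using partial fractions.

Cover-up at s=4: α = 7/(4²+9) = 7/25. Coeff matching: β = -7/25, γ = -28/25. Decomposition: (7/25)/(s - 4) - ((7/25)s + 28/25)/(s² + 9). Integrate: linear → ln, quadratic → (1/2)ln + arctan: (7/25) ln|(s - 4)| - (7/50) ln(s² + 9) - (28/75) arctan(s/3) + C


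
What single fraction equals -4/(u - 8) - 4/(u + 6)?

Common denominator (u - 8)(u + 6). Numerator: -4(u + 6) - 4(u - 8) = (-4u - 24) - (4u - 32) = -8u + 8
Result: (-8u + 8)/[(u - 8)(u + 6)]


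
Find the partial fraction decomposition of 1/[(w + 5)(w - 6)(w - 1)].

Using cover-up method: α = 1/66, β = 1/55, γ = -1/30
Result: (1/66)/(w + 5) + (1/55)/(w - 6) - (1/30)/(w - 1)


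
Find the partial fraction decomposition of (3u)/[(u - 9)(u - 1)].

At u=9: α = (3·9 + 0)/(9 - 1) = 27/8. At u=1: β = (3·1 + 0)/(1 - 9) = -3/8
Result: (27/8)/(u - 9) - (3/8)/(u - 1)


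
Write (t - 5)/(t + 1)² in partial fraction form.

(t - 5) = A(t + 1) + B. At t = -1: B = 1·(-1) - 5 = -6. Coeff of t: A = 1
Result: 1/(t + 1) - 6/(t + 1)²


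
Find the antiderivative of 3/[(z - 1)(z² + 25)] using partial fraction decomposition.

Cover-up at z=1: A = 3/(1²+25) = 3/26. Coeff matching: B = -3/26, C = -3/26. Decomposition: (3/26)/(z - 1) - ((3/26)z + 3/26)/(z² + 25). Integrate: linear → ln, quadratic → (1/2)ln + arctan: (3/26) ln|(z - 1)| - (3/52) ln(z² + 25) - (3/130) arctan(z/5) + C


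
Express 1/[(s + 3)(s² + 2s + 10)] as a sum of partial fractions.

Cover-up at s = -3: P = 1/((-3)² + 2·(-3) + 10) = 1/13. Then Q = -P = -1/13, R = -P·(2 - 3) = 1/13
Result: (1/13)/(s + 3) - ((1/13)s - 1/13)/(s² + 2s + 10)


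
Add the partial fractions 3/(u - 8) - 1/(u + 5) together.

Common denominator (u - 8)(u + 5). Numerator: 3(u + 5) - 1(u - 8) = (3u + 15) - (u - 8) = 2u + 23
Result: (2u + 23)/[(u - 8)(u + 5)]


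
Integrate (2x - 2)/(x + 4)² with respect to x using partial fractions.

Decompose: P = 2, Q = 2·(-4) - 2 = -10, so (2x - 2)/(x + 4)² = 2/(x + 4) - 10/(x + 4)². Integrate: ∫ P/(x + 4) dx = 2 ln|(x + 4)|; ∫ Q/(x + 4)² dx = 10/(x + 4). Sum: 2 ln|(x + 4)| + 10/(x + 4) + C


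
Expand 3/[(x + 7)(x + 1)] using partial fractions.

3/(x + 7)(x + 1) = α/(x + 7) + β/(x + 1). α = 3/(-7 + 1) = -1/2, β = 3/(-1 + 7) = 1/2
Result: (-1/2)/(x + 7) + (1/2)/(x + 1)


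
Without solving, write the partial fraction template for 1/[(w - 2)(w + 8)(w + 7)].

Three distinct linear factors: P/(w - 2) + Q/(w + 8) + R/(w + 7)


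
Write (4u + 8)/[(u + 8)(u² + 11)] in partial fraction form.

At u=-8: α = (4·(-8) + 8)/((-8)² + 11) = -8/25. β = -α = 8/25, γ = 4 - (-8)·α = 36/25
Result: (-8/25)/(u + 8) + ((8/25)u + 36/25)/(u² + 11)


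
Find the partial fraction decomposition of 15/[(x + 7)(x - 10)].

15/(x + 7)(x - 10) = P/(x + 7) + Q/(x - 10). P = 15/(-7 - 10) = -15/17, Q = 15/(10 + 7) = 15/17
Result: (-15/17)/(x + 7) + (15/17)/(x - 10)


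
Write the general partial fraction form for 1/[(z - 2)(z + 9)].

Distinct linear factors: α/(z - 2) + β/(z + 9)


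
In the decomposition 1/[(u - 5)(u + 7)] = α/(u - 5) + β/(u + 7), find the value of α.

Cover-up at u = 5: α = 1/(5 + 7) = 1/12


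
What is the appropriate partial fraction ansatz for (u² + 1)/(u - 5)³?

Repeated linear factor (power 3): P/(u - 5) + Q/(u - 5)² + R/(u - 5)³


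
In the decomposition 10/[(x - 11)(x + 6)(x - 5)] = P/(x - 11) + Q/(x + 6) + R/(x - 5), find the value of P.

Cover-up at x = 11: P = 10/[(11 + 6)(11 - 5)] = 10/[(17)(6)] = 10/102 = 5/51


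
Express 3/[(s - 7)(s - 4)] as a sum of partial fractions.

3/(s - 7)(s - 4) = A/(s - 7) + B/(s - 4). A = 3/(7 - 4) = 1, B = 3/(4 - 7) = -1
Result: 1/(s - 7) - 1/(s - 4)


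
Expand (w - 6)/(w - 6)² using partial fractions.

(w - 6) = A(w - 6) + B. At w = 6: B = 1·6 - 6 = 0. Coeff of w: A = 1
Result: 1/(w - 6)


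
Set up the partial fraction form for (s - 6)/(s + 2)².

Repeated linear factor: P/(s + 2) + Q/(s + 2)²


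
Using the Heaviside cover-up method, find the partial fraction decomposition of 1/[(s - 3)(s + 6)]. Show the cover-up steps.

Cover (s - 3): set s=3, get α = 1/(3 + 6) = 1/9. Cover (s + 6): set s=-6, get β = 1/(-6 - 3) = -1/9.
Result: (1/9)/(s - 3) - (1/9)/(s + 6)


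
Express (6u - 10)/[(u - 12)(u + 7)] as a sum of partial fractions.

At u=12: α = (6·12 - 10)/(12 + 7) = 62/19. At u=-7: β = (6·(-7) - 10)/(-7 - 12) = 52/19
Result: (62/19)/(u - 12) + (52/19)/(u + 7)


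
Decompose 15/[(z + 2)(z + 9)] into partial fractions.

15/(z + 2)(z + 9) = α/(z + 2) + β/(z + 9). α = 15/(-2 + 9) = 15/7, β = 15/(-9 + 2) = -15/7
Result: (15/7)/(z + 2) - (15/7)/(z + 9)


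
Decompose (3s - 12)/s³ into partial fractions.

(3s - 12) = As² + Bs + C. At s = 0: C = 3·0 - 12 = -12. Coefficients: A = 0, B = 3
Result: 3/s² - 12/s³


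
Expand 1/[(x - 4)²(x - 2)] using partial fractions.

Cover-up at x=2: γ = 1/(2 - 4)² = 1/4. Cover-up at x=4: β = 1/(4 - 2) = 1/2. Comparing x² coeff: α = -γ = -1/4
Result: (-1/4)/(x - 4) + (1/2)/(x - 4)² + (1/4)/(x - 2)


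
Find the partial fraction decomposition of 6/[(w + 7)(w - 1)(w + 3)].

Using cover-up method: P = 3/16, Q = 3/16, R = -3/8
Result: (3/16)/(w + 7) + (3/16)/(w - 1) - (3/8)/(w + 3)


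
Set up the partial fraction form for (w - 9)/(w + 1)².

Repeated linear factor: α/(w + 1) + β/(w + 1)²


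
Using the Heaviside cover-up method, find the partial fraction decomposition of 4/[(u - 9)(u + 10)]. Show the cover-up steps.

Cover (u - 9): set u=9, get α = 4/(9 + 10) = 4/19. Cover (u + 10): set u=-10, get β = 4/(-10 - 9) = -4/19.
Result: (4/19)/(u - 9) - (4/19)/(u + 10)


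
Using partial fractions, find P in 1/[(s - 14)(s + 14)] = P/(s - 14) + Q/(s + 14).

Cover-up at s = 14: P = 1/(14 + 14) = 1/28


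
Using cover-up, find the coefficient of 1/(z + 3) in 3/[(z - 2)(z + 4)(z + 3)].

Cover (z + 3), set z=-3: 3/[(-3 - 2)(-3 + 4)] = -3/5


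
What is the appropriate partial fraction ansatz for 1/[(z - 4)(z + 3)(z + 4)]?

Three distinct linear factors: A/(z - 4) + B/(z + 3) + C/(z + 4)


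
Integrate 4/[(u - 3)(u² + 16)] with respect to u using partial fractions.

Cover-up at u=3: A = 4/(3²+16) = 4/25. Coeff matching: B = -4/25, C = -12/25. Decomposition: (4/25)/(u - 3) - ((4/25)u + 12/25)/(u² + 16). Integrate: linear → ln, quadratic → (1/2)ln + arctan: (4/25) ln|(u - 3)| - (2/25) ln(u² + 16) - (3/25) arctan(u/4) + C


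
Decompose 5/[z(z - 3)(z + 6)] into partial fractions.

Using cover-up method: α = -5/18, β = 5/27, γ = 5/54
Result: (-5/18)/z + (5/27)/(z - 3) + (5/54)/(z + 6)


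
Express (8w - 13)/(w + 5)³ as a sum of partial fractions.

(8w - 13) = A(w + 5)² + B(w + 5) + C. At w = -5: C = 8·(-5) - 13 = -53. Coefficients: A = 0, B = 8
Result: 8/(w + 5)² - 53/(w + 5)³


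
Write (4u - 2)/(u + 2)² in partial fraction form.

(4u - 2) = A(u + 2) + B. At u = -2: B = 4·(-2) - 2 = -10. Coeff of u: A = 4
Result: 4/(u + 2) - 10/(u + 2)²


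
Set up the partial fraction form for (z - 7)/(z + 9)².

Repeated linear factor: P/(z + 9) + Q/(z + 9)²


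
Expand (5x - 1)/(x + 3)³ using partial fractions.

(5x - 1) = α(x + 3)² + β(x + 3) + γ. At x = -3: γ = 5·(-3) - 1 = -16. Coefficients: α = 0, β = 5
Result: 5/(x + 3)² - 16/(x + 3)³


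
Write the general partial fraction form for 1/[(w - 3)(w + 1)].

Distinct linear factors: α/(w - 3) + β/(w + 1)


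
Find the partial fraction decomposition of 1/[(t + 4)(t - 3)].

1/(t + 4)(t - 3) = P/(t + 4) + Q/(t - 3). P = 1/(-4 - 3) = -1/7, Q = 1/(3 + 4) = 1/7
Result: (-1/7)/(t + 4) + (1/7)/(t - 3)


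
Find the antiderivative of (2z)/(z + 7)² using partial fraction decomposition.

Decompose: P = 2, Q = 2·(-7) + 0 = -14, so (2z)/(z + 7)² = 2/(z + 7) - 14/(z + 7)². Integrate: ∫ P/(z + 7) dz = 2 ln|(z + 7)|; ∫ Q/(z + 7)² dz = 14/(z + 7). Sum: 2 ln|(z + 7)| + 14/(z + 7) + C


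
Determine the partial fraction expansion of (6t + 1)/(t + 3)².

(6t + 1) = α(t + 3) + β. At t = -3: β = 6·(-3) + 1 = -17. Coeff of t: α = 6
Result: 6/(t + 3) - 17/(t + 3)²


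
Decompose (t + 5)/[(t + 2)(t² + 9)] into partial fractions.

At t=-2: A = (1·(-2) + 5)/((-2)² + 9) = 3/13. B = -A = -3/13, C = 1 - (-2)·A = 19/13
Result: (3/13)/(t + 2) - ((3/13)t - 19/13)/(t² + 9)


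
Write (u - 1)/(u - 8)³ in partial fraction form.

(u - 1) = A(u - 8)² + B(u - 8) + C. At u = 8: C = 1·8 - 1 = 7. Coefficients: A = 0, B = 1
Result: 1/(u - 8)² + 7/(u - 8)³


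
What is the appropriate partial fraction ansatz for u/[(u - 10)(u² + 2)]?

Linear + irreducible quadratic: α/(u - 10) + (βu + γ)/(u² + 2)


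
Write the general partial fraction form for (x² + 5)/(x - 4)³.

Repeated linear factor (power 3): A/(x - 4) + B/(x - 4)² + C/(x - 4)³


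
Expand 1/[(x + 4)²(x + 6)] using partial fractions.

Cover-up at x=-6: R = 1/(-6 + 4)² = 1/4. Cover-up at x=-4: Q = 1/(-4 + 6) = 1/2. Comparing x² coeff: P = -R = -1/4
Result: (-1/4)/(x + 4) + (1/2)/(x + 4)² + (1/4)/(x + 6)


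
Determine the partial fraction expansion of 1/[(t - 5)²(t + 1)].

Cover-up at t=-1: C = 1/(-1 - 5)² = 1/36. Cover-up at t=5: B = 1/(5 + 1) = 1/6. Comparing t² coeff: A = -C = -1/36
Result: (-1/36)/(t - 5) + (1/6)/(t - 5)² + (1/36)/(t + 1)


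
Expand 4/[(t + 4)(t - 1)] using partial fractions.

4/(t + 4)(t - 1) = α/(t + 4) + β/(t - 1). α = 4/(-4 - 1) = -4/5, β = 4/(1 + 4) = 4/5
Result: (-4/5)/(t + 4) + (4/5)/(t - 1)


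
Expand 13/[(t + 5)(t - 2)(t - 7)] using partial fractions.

Using cover-up method: P = 13/84, Q = -13/35, R = 13/60
Result: (13/84)/(t + 5) - (13/35)/(t - 2) + (13/60)/(t - 7)


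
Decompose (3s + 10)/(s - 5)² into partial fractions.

(3s + 10) = A(s - 5) + B. At s = 5: B = 3·5 + 10 = 25. Coeff of s: A = 3
Result: 3/(s - 5) + 25/(s - 5)²


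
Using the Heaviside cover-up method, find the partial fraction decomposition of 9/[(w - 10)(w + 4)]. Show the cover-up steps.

Cover (w - 10): set w=10, get A = 9/(10 + 4) = 9/14. Cover (w + 4): set w=-4, get B = 9/(-4 - 10) = -9/14.
Result: (9/14)/(w - 10) - (9/14)/(w + 4)


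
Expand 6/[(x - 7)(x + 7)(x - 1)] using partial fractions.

Using cover-up method: α = 1/14, β = 3/56, γ = -1/8
Result: (1/14)/(x - 7) + (3/56)/(x + 7) - (1/8)/(x - 1)


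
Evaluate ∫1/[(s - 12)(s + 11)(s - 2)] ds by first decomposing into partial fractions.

Cover-up: A = 1/230, B = 1/299, C = -1/130. Decomposition: (1/230)/(s - 12) + (1/299)/(s + 11) - (1/130)/(s - 2). Integrate each term: (1/230) ln|(s - 12)| + (1/299) ln|(s + 11)| - (1/130) ln|(s - 2)| + C


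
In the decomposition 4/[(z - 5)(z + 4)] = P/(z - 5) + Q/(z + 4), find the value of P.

Cover-up at z = 5: P = 4/(5 + 4) = 4/9


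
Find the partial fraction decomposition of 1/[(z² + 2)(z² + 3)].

Coefficient matching gives P = R = 0, Q = 1/(3-2) = 1, S = -Q = -1
Result: 1/(z² + 2) - 1/(z² + 3)


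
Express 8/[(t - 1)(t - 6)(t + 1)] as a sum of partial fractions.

Using cover-up method: α = -4/5, β = 8/35, γ = 4/7
Result: (-4/5)/(t - 1) + (8/35)/(t - 6) + (4/7)/(t + 1)


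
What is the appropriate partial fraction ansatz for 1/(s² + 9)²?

Repeated quadratic factor: (αs + β)/(s² + 9) + (γs + δ)/(s² + 9)²


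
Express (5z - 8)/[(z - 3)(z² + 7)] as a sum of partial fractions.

At z=3: A = (5·3 - 8)/(3² + 7) = 7/16. B = -A = -7/16, C = 5 - 3·A = 59/16
Result: (7/16)/(z - 3) - ((7/16)z - 59/16)/(z² + 7)


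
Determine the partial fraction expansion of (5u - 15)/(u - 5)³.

(5u - 15) = α(u - 5)² + β(u - 5) + γ. At u = 5: γ = 5·5 - 15 = 10. Coefficients: α = 0, β = 5
Result: 5/(u - 5)² + 10/(u - 5)³


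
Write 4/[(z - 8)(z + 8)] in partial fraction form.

4/(z - 8)(z + 8) = A/(z - 8) + B/(z + 8). A = 4/(8 + 8) = 1/4, B = 4/(-8 - 8) = -1/4
Result: (1/4)/(z - 8) - (1/4)/(z + 8)


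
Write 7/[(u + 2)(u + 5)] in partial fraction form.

7/(u + 2)(u + 5) = α/(u + 2) + β/(u + 5). α = 7/(-2 + 5) = 7/3, β = 7/(-5 + 2) = -7/3
Result: (7/3)/(u + 2) - (7/3)/(u + 5)


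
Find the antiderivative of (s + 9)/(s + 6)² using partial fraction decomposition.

Decompose: α = 1, β = 1·(-6) + 9 = 3, so (s + 9)/(s + 6)² = 1/(s + 6) + 3/(s + 6)². Integrate: ∫ α/(s + 6) ds = ln|(s + 6)|; ∫ β/(s + 6)² ds = -3/(s + 6). Sum: ln|(s + 6)| - 3/(s + 6) + C


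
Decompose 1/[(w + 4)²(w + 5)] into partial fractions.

Cover-up at w=-5: C = 1/(-5 + 4)² = 1. Cover-up at w=-4: B = 1/(-4 + 5) = 1. Comparing w² coeff: A = -C = -1
Result: -1/(w + 4) + 1/(w + 4)² + 1/(w + 5)


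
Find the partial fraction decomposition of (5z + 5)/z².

(5z + 5) = Az + B. At z = 0: B = 5·0 + 5 = 5. Coeff of z: A = 5
Result: 5/z + 5/z²


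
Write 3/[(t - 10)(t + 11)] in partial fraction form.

3/(t - 10)(t + 11) = P/(t - 10) + Q/(t + 11). P = 3/(10 + 11) = 1/7, Q = 3/(-11 - 10) = -1/7
Result: (1/7)/(t - 10) - (1/7)/(t + 11)


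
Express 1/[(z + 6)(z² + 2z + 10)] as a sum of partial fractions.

Cover-up at z = -6: A = 1/((-6)² + 2·(-6) + 10) = 1/34. Then B = -A = -1/34, C = -A·(2 - 6) = 2/17
Result: (1/34)/(z + 6) - ((1/34)z - 2/17)/(z² + 2z + 10)


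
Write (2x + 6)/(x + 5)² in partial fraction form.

(2x + 6) = A(x + 5) + B. At x = -5: B = 2·(-5) + 6 = -4. Coeff of x: A = 2
Result: 2/(x + 5) - 4/(x + 5)²


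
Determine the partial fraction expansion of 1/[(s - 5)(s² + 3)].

Cover-up at s = 5: P = 1/(5² + 3) = 1/28. Then Q = -P = -1/28, R = -P·(0 + 5) = -5/28
Result: (1/28)/(s - 5) - ((1/28)s + 5/28)/(s² + 3)


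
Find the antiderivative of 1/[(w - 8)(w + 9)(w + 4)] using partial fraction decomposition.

Cover-up: α = 1/204, β = 1/85, γ = -1/60. Decomposition: (1/204)/(w - 8) + (1/85)/(w + 9) - (1/60)/(w + 4). Integrate each term: (1/204) ln|(w - 8)| + (1/85) ln|(w + 9)| - (1/60) ln|(w + 4)| + C


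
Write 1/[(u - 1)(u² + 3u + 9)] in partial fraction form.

Cover-up at u = 1: A = 1/(1² + 3·1 + 9) = 1/13. Then B = -A = -1/13, C = -A·(3 + 1) = -4/13
Result: (1/13)/(u - 1) - ((1/13)u + 4/13)/(u² + 3u + 9)


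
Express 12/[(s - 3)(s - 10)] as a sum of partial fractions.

12/(s - 3)(s - 10) = A/(s - 3) + B/(s - 10). A = 12/(3 - 10) = -12/7, B = 12/(10 - 3) = 12/7
Result: (-12/7)/(s - 3) + (12/7)/(s - 10)


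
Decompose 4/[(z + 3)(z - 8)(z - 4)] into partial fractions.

Using cover-up method: A = 4/77, B = 1/11, C = -1/7
Result: (4/77)/(z + 3) + (1/11)/(z - 8) - (1/7)/(z - 4)


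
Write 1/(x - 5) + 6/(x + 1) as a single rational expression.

Common denominator (x - 5)(x + 1). Numerator: 1(x + 1) + 6(x - 5) = (x + 1) + (6x - 30) = 7x - 29
Result: (7x - 29)/[(x - 5)(x + 1)]


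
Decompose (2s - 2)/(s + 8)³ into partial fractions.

(2s - 2) = A(s + 8)² + B(s + 8) + C. At s = -8: C = 2·(-8) - 2 = -18. Coefficients: A = 0, B = 2
Result: 2/(s + 8)² - 18/(s + 8)³


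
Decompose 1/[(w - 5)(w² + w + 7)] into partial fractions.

Cover-up at w = 5: A = 1/(5² + 1·5 + 7) = 1/37. Then B = -A = -1/37, C = -A·(1 + 5) = -6/37
Result: (1/37)/(w - 5) - ((1/37)w + 6/37)/(w² + w + 7)


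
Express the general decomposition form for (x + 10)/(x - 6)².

Repeated linear factor: α/(x - 6) + β/(x - 6)²


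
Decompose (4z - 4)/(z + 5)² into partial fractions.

(4z - 4) = A(z + 5) + B. At z = -5: B = 4·(-5) - 4 = -24. Coeff of z: A = 4
Result: 4/(z + 5) - 24/(z + 5)²


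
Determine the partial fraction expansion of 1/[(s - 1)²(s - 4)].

Cover-up at s=4: γ = 1/(4 - 1)² = 1/9. Cover-up at s=1: β = 1/(1 - 4) = -1/3. Comparing s² coeff: α = -γ = -1/9
Result: (-1/9)/(s - 1) - (1/3)/(s - 1)² + (1/9)/(s - 4)


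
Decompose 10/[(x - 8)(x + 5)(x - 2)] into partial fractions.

Using cover-up method: α = 5/39, β = 10/91, γ = -5/21
Result: (5/39)/(x - 8) + (10/91)/(x + 5) - (5/21)/(x - 2)


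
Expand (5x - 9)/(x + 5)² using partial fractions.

(5x - 9) = α(x + 5) + β. At x = -5: β = 5·(-5) - 9 = -34. Coeff of x: α = 5
Result: 5/(x + 5) - 34/(x + 5)²


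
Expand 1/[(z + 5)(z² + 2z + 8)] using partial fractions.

Cover-up at z = -5: P = 1/((-5)² + 2·(-5) + 8) = 1/23. Then Q = -P = -1/23, R = -P·(2 - 5) = 3/23
Result: (1/23)/(z + 5) - ((1/23)z - 3/23)/(z² + 2z + 8)


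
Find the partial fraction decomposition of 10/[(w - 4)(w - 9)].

10/(w - 4)(w - 9) = α/(w - 4) + β/(w - 9). α = 10/(4 - 9) = -2, β = 10/(9 - 4) = 2
Result: -2/(w - 4) + 2/(w - 9)


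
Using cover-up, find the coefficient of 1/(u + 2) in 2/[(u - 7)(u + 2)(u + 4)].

Cover (u + 2), set u=-2: 2/[(-2 - 7)(-2 + 4)] = -1/9


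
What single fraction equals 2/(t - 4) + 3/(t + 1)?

Common denominator (t - 4)(t + 1). Numerator: 2(t + 1) + 3(t - 4) = (2t + 2) + (3t - 12) = 5t - 10
Result: (5t - 10)/[(t - 4)(t + 1)]


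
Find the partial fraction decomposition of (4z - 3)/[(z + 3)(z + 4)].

At z=-3: A = (4·(-3) - 3)/(-3 + 4) = -15. At z=-4: B = (4·(-4) - 3)/(-4 + 3) = 19
Result: -15/(z + 3) + 19/(z + 4)


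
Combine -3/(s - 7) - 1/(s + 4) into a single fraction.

Common denominator (s - 7)(s + 4). Numerator: -3(s + 4) - 1(s - 7) = (-3s - 12) - (s - 7) = -4s - 5
Result: (-4s - 5)/[(s - 7)(s + 4)]


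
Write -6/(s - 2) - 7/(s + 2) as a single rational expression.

Common denominator (s - 2)(s + 2). Numerator: -6(s + 2) - 7(s - 2) = (-6s - 12) - (7s - 14) = -13s + 2
Result: (-13s + 2)/[(s - 2)(s + 2)]


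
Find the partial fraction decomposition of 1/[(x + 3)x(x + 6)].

Using cover-up method: α = -1/9, β = 1/18, γ = 1/18
Result: (-1/9)/(x + 3) + (1/18)/x + (1/18)/(x + 6)


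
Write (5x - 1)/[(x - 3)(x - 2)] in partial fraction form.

At x=3: α = (5·3 - 1)/(3 - 2) = 14. At x=2: β = (5·2 - 1)/(2 - 3) = -9
Result: 14/(x - 3) - 9/(x - 2)


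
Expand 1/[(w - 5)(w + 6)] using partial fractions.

1/(w - 5)(w + 6) = α/(w - 5) + β/(w + 6). α = 1/(5 + 6) = 1/11, β = 1/(-6 - 5) = -1/11
Result: (1/11)/(w - 5) - (1/11)/(w + 6)


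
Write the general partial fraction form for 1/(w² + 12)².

Repeated quadratic factor: (Aw + B)/(w² + 12) + (Cw + D)/(w² + 12)²


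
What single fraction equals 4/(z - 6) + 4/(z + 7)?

Common denominator (z - 6)(z + 7). Numerator: 4(z + 7) + 4(z - 6) = (4z + 28) + (4z - 24) = 8z + 4
Result: (8z + 4)/[(z - 6)(z + 7)]


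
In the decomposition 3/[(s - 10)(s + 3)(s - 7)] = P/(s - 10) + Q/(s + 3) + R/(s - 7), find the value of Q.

Cover-up at s = -3: Q = 3/[(-3 - 10)(-3 - 7)] = 3/[(-13)(-10)] = 3/130


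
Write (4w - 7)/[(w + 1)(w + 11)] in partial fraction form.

At w=-1: α = (4·(-1) - 7)/(-1 + 11) = -11/10. At w=-11: β = (4·(-11) - 7)/(-11 + 1) = 51/10
Result: (-11/10)/(w + 1) + (51/10)/(w + 11)


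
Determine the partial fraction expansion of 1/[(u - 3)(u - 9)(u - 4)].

Using cover-up method: A = 1/6, B = 1/30, C = -1/5
Result: (1/6)/(u - 3) + (1/30)/(u - 9) - (1/5)/(u - 4)


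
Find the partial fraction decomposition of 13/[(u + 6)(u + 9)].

13/(u + 6)(u + 9) = P/(u + 6) + Q/(u + 9). P = 13/(-6 + 9) = 13/3, Q = 13/(-9 + 6) = -13/3
Result: (13/3)/(u + 6) - (13/3)/(u + 9)


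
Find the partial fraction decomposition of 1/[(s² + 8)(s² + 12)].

Coefficient matching gives α = γ = 0, β = 1/(12-8) = 1/4, δ = -β = -1/4
Result: (1/4)/(s² + 8) - (1/4)/(s² + 12)


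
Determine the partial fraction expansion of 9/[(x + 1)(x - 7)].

9/(x + 1)(x - 7) = A/(x + 1) + B/(x - 7). A = 9/(-1 - 7) = -9/8, B = 9/(7 + 1) = 9/8
Result: (-9/8)/(x + 1) + (9/8)/(x - 7)


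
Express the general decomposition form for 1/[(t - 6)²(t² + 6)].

Repeated linear + quadratic: α/(t - 6) + β/(t - 6)² + (γt + δ)/(t² + 6)


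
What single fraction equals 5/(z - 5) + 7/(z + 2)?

Common denominator (z - 5)(z + 2). Numerator: 5(z + 2) + 7(z - 5) = (5z + 10) + (7z - 35) = 12z - 25
Result: (12z - 25)/[(z - 5)(z + 2)]


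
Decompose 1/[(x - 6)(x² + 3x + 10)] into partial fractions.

Cover-up at x = 6: A = 1/(6² + 3·6 + 10) = 1/64. Then B = -A = -1/64, C = -A·(3 + 6) = -9/64
Result: (1/64)/(x - 6) - ((1/64)x + 9/64)/(x² + 3x + 10)


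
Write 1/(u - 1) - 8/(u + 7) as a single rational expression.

Common denominator (u - 1)(u + 7). Numerator: 1(u + 7) - 8(u - 1) = (u + 7) - (8u - 8) = -7u + 15
Result: (-7u + 15)/[(u - 1)(u + 7)]


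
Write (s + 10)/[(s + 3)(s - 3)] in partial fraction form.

At s=-3: α = (1·(-3) + 10)/(-3 - 3) = -7/6. At s=3: β = (1·3 + 10)/(3 + 3) = 13/6
Result: (-7/6)/(s + 3) + (13/6)/(s - 3)


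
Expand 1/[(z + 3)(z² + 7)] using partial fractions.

Cover-up at z = -3: A = 1/((-3)² + 7) = 1/16. Then B = -A = -1/16, C = -A·(0 - 3) = 3/16
Result: (1/16)/(z + 3) - ((1/16)z - 3/16)/(z² + 7)


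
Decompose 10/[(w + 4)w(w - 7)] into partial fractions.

Using cover-up method: α = 5/22, β = -5/14, γ = 10/77
Result: (5/22)/(w + 4) - (5/14)/w + (10/77)/(w - 7)


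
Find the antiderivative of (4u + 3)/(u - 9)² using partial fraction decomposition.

Decompose: A = 4, B = 4·9 + 3 = 39, so (4u + 3)/(u - 9)² = 4/(u - 9) + 39/(u - 9)². Integrate: ∫ A/(u - 9) du = 4 ln|(u - 9)|; ∫ B/(u - 9)² du = -39/(u - 9). Sum: 4 ln|(u - 9)| - 39/(u - 9) + C


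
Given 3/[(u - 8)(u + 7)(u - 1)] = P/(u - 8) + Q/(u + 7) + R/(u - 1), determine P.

Cover-up at u = 8: P = 3/[(8 + 7)(8 - 1)] = 3/[(15)(7)] = 3/105 = 1/35


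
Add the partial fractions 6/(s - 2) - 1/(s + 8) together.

Common denominator (s - 2)(s + 8). Numerator: 6(s + 8) - 1(s - 2) = (6s + 48) - (s - 2) = 5s + 50
Result: (5s + 50)/[(s - 2)(s + 8)]


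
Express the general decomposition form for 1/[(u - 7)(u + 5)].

Distinct linear factors: P/(u - 7) + Q/(u + 5)


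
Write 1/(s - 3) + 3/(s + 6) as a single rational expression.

Common denominator (s - 3)(s + 6). Numerator: 1(s + 6) + 3(s - 3) = (s + 6) + (3s - 9) = 4s - 3
Result: (4s - 3)/[(s - 3)(s + 6)]


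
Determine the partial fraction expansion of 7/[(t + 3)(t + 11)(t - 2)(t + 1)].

Using Heaviside cover-up: (7/80)/(t + 3) - (7/1040)/(t + 11) + (7/195)/(t - 2) - (7/60)/(t + 1)


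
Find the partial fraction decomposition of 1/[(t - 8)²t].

Cover-up at t=0: γ = 1/(0 - 8)² = 1/64. Cover-up at t=8: β = 1/(8 - 0) = 1/8. Comparing t² coeff: α = -γ = -1/64
Result: (-1/64)/(t - 8) + (1/8)/(t - 8)² + (1/64)/t


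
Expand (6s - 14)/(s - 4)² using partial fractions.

(6s - 14) = P(s - 4) + Q. At s = 4: Q = 6·4 - 14 = 10. Coeff of s: P = 6
Result: 6/(s - 4) + 10/(s - 4)²


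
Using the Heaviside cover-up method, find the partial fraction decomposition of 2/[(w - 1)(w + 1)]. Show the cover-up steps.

Cover (w - 1): set w=1, get α = 2/(1 + 1) = 1. Cover (w + 1): set w=-1, get β = 2/(-1 - 1) = -1.
Result: 1/(w - 1) - 1/(w + 1)


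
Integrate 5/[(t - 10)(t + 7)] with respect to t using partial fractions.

Decompose: 5/[(t - 10)(t + 7)] = (5/17)/(t - 10) - (5/17)/(t + 7). Integrate each term: (5/17) ln|(t - 10)| - (5/17) ln|(t + 7)| + C


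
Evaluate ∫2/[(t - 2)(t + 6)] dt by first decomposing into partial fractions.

Decompose: 2/[(t - 2)(t + 6)] = (1/4)/(t - 2) - (1/4)/(t + 6). Integrate each term: (1/4) ln|(t - 2)| - (1/4) ln|(t + 6)| + C


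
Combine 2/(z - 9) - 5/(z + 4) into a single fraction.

Common denominator (z - 9)(z + 4). Numerator: 2(z + 4) - 5(z - 9) = (2z + 8) - (5z - 45) = -3z + 53
Result: (-3z + 53)/[(z - 9)(z + 4)]


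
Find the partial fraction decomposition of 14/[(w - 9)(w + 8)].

14/(w - 9)(w + 8) = α/(w - 9) + β/(w + 8). α = 14/(9 + 8) = 14/17, β = 14/(-8 - 9) = -14/17
Result: (14/17)/(w - 9) - (14/17)/(w + 8)


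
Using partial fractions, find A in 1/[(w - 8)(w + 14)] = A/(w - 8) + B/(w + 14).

Cover-up at w = 8: A = 1/(8 + 14) = 1/22


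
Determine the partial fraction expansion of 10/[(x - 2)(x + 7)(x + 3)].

Using cover-up method: A = 2/9, B = 5/18, C = -1/2
Result: (2/9)/(x - 2) + (5/18)/(x + 7) - (1/2)/(x + 3)


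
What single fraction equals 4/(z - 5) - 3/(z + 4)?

Common denominator (z - 5)(z + 4). Numerator: 4(z + 4) - 3(z - 5) = (4z + 16) - (3z - 15) = z + 31
Result: (z + 31)/[(z - 5)(z + 4)]


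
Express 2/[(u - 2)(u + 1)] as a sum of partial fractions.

2/(u - 2)(u + 1) = α/(u - 2) + β/(u + 1). α = 2/(2 + 1) = 2/3, β = 2/(-1 - 2) = -2/3
Result: (2/3)/(u - 2) - (2/3)/(u + 1)


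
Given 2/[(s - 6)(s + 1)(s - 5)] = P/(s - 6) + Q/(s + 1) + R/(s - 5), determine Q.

Cover-up at s = -1: Q = 2/[(-1 - 6)(-1 - 5)] = 2/[(-7)(-6)] = 2/42 = 1/21


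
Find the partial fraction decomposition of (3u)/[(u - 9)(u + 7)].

At u=9: A = (3·9 + 0)/(9 + 7) = 27/16. At u=-7: B = (3·(-7) + 0)/(-7 - 9) = 21/16
Result: (27/16)/(u - 9) + (21/16)/(u + 7)


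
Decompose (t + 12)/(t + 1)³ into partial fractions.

(t + 12) = α(t + 1)² + β(t + 1) + γ. At t = -1: γ = 1·(-1) + 12 = 11. Coefficients: α = 0, β = 1
Result: 1/(t + 1)² + 11/(t + 1)³


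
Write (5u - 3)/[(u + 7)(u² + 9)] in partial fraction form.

At u=-7: P = (5·(-7) - 3)/((-7)² + 9) = -19/29. Q = -P = 19/29, R = 5 - (-7)·P = 12/29
Result: (-19/29)/(u + 7) + ((19/29)u + 12/29)/(u² + 9)


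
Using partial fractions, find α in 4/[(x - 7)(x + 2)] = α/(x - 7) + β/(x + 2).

Cover-up at x = 7: α = 4/(7 + 2) = 4/9


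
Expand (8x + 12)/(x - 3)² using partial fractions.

(8x + 12) = α(x - 3) + β. At x = 3: β = 8·3 + 12 = 36. Coeff of x: α = 8
Result: 8/(x - 3) + 36/(x - 3)²


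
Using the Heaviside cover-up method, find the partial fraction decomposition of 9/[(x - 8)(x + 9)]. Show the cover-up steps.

Cover (x - 8): set x=8, get α = 9/(8 + 9) = 9/17. Cover (x + 9): set x=-9, get β = 9/(-9 - 8) = -9/17.
Result: (9/17)/(x - 8) - (9/17)/(x + 9)


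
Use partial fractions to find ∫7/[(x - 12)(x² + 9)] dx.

Cover-up at x=12: P = 7/(12²+9) = 7/153. Coeff matching: Q = -7/153, R = -28/51. Decomposition: (7/153)/(x - 12) - ((7/153)x + 28/51)/(x² + 9). Integrate: linear → ln, quadratic → (1/2)ln + arctan: (7/153) ln|(x - 12)| - (7/306) ln(x² + 9) - (28/153) arctan(x/3) + C


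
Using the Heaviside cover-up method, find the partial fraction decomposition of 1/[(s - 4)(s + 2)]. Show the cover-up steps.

Cover (s - 4): set s=4, get A = 1/(4 + 2) = 1/6. Cover (s + 2): set s=-2, get B = 1/(-2 - 4) = -1/6.
Result: (1/6)/(s - 4) - (1/6)/(s + 2)


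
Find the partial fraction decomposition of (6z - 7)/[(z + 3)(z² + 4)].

At z=-3: P = (6·(-3) - 7)/((-3)² + 4) = -25/13. Q = -P = 25/13, R = 6 - (-3)·P = 3/13
Result: (-25/13)/(z + 3) + ((25/13)z + 3/13)/(z² + 4)


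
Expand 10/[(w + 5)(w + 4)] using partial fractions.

10/(w + 5)(w + 4) = α/(w + 5) + β/(w + 4). α = 10/(-5 + 4) = -10, β = 10/(-4 + 5) = 10
Result: -10/(w + 5) + 10/(w + 4)


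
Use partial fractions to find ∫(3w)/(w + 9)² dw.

Decompose: A = 3, B = 3·(-9) + 0 = -27, so (3w)/(w + 9)² = 3/(w + 9) - 27/(w + 9)². Integrate: ∫ A/(w + 9) dw = 3 ln|(w + 9)|; ∫ B/(w + 9)² dw = 27/(w + 9). Sum: 3 ln|(w + 9)| + 27/(w + 9) + C


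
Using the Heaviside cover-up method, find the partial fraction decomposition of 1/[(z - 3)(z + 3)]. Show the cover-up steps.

Cover (z - 3): set z=3, get A = 1/(3 + 3) = 1/6. Cover (z + 3): set z=-3, get B = 1/(-3 - 3) = -1/6.
Result: (1/6)/(z - 3) - (1/6)/(z + 3)


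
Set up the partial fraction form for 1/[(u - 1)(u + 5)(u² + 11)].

Two linear + quadratic: A/(u - 1) + B/(u + 5) + (Cu + D)/(u² + 11)


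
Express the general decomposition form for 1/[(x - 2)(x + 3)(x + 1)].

Three distinct linear factors: α/(x - 2) + β/(x + 3) + γ/(x + 1)


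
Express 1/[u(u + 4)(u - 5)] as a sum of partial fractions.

Using cover-up method: α = -1/20, β = 1/36, γ = 1/45
Result: (-1/20)/u + (1/36)/(u + 4) + (1/45)/(u - 5)


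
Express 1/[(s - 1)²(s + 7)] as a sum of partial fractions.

Cover-up at s=-7: C = 1/(-7 - 1)² = 1/64. Cover-up at s=1: B = 1/(1 + 7) = 1/8. Comparing s² coeff: A = -C = -1/64
Result: (-1/64)/(s - 1) + (1/8)/(s - 1)² + (1/64)/(s + 7)


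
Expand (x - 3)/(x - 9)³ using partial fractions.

(x - 3) = A(x - 9)² + B(x - 9) + C. At x = 9: C = 1·9 - 3 = 6. Coefficients: A = 0, B = 1
Result: 1/(x - 9)² + 6/(x - 9)³


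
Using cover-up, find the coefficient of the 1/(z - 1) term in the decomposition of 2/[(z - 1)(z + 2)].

Cover (z - 1), set z=1: 2/((z + 2) at z=1) = 2/(3) = 2/3


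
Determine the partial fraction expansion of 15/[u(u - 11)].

15/u(u - 11) = P/u + Q/(u - 11). P = 15/(0 - 11) = -15/11, Q = 15/(11 - 0) = 15/11
Result: (-15/11)/u + (15/11)/(u - 11)


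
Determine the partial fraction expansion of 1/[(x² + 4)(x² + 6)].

Coefficient matching gives P = R = 0, Q = 1/(6-4) = 1/2, S = -Q = -1/2
Result: (1/2)/(x² + 4) - (1/2)/(x² + 6)


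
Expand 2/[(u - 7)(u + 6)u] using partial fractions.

Using cover-up method: α = 2/91, β = 1/39, γ = -1/21
Result: (2/91)/(u - 7) + (1/39)/(u + 6) - (1/21)/u


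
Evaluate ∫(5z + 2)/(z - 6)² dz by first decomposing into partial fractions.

Decompose: A = 5, B = 5·6 + 2 = 32, so (5z + 2)/(z - 6)² = 5/(z - 6) + 32/(z - 6)². Integrate: ∫ A/(z - 6) dz = 5 ln|(z - 6)|; ∫ B/(z - 6)² dz = -32/(z - 6). Sum: 5 ln|(z - 6)| - 32/(z - 6) + C


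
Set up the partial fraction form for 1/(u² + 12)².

Repeated quadratic factor: (Pu + Q)/(u² + 12) + (Ru + S)/(u² + 12)²


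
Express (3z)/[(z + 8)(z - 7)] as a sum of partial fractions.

At z=-8: A = (3·(-8) + 0)/(-8 - 7) = 8/5. At z=7: B = (3·7 + 0)/(7 + 8) = 7/5
Result: (8/5)/(z + 8) + (7/5)/(z - 7)


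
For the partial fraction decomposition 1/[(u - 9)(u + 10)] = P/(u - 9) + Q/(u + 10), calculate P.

Cover-up at u = 9: P = 1/(9 + 10) = 1/19


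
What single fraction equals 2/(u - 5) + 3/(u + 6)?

Common denominator (u - 5)(u + 6). Numerator: 2(u + 6) + 3(u - 5) = (2u + 12) + (3u - 15) = 5u - 3
Result: (5u - 3)/[(u - 5)(u + 6)]


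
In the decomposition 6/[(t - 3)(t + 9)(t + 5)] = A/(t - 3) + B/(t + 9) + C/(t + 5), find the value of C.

Cover-up at t = -5: C = 6/[(-5 - 3)(-5 + 9)] = 6/[(-8)(4)] = -6/32 = -3/16


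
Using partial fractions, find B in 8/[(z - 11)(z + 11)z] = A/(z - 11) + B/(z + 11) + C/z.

Cover-up at z = -11: B = 8/[(-11 - 11)(-11 - 0)] = 8/[(-22)(-11)] = 8/242 = 4/121


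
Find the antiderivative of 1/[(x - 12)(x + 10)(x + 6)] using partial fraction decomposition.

Cover-up: P = 1/396, Q = 1/88, R = -1/72. Decomposition: (1/396)/(x - 12) + (1/88)/(x + 10) - (1/72)/(x + 6). Integrate each term: (1/396) ln|(x - 12)| + (1/88) ln|(x + 10)| - (1/72) ln|(x + 6)| + C


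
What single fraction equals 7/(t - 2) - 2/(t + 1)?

Common denominator (t - 2)(t + 1). Numerator: 7(t + 1) - 2(t - 2) = (7t + 7) - (2t - 4) = 5t + 11
Result: (5t + 11)/[(t - 2)(t + 1)]


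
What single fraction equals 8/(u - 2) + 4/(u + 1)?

Common denominator (u - 2)(u + 1). Numerator: 8(u + 1) + 4(u - 2) = (8u + 8) + (4u - 8) = 12u
Result: (12u)/[(u - 2)(u + 1)]


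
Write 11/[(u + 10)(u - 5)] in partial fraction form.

11/(u + 10)(u - 5) = A/(u + 10) + B/(u - 5). A = 11/(-10 - 5) = -11/15, B = 11/(5 + 10) = 11/15
Result: (-11/15)/(u + 10) + (11/15)/(u - 5)


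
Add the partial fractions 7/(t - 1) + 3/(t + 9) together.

Common denominator (t - 1)(t + 9). Numerator: 7(t + 9) + 3(t - 1) = (7t + 63) + (3t - 3) = 10t + 60
Result: (10t + 60)/[(t - 1)(t + 9)]


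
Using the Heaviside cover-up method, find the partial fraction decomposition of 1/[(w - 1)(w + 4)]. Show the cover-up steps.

Cover (w - 1): set w=1, get P = 1/(1 + 4) = 1/5. Cover (w + 4): set w=-4, get Q = 1/(-4 - 1) = -1/5.
Result: (1/5)/(w - 1) - (1/5)/(w + 4)


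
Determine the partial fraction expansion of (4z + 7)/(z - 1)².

(4z + 7) = α(z - 1) + β. At z = 1: β = 4·1 + 7 = 11. Coeff of z: α = 4
Result: 4/(z - 1) + 11/(z - 1)²


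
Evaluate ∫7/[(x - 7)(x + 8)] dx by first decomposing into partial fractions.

Decompose: 7/[(x - 7)(x + 8)] = (7/15)/(x - 7) - (7/15)/(x + 8). Integrate each term: (7/15) ln|(x - 7)| - (7/15) ln|(x + 8)| + C


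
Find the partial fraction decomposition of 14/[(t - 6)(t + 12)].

14/(t - 6)(t + 12) = P/(t - 6) + Q/(t + 12). P = 14/(6 + 12) = 7/9, Q = 14/(-12 - 6) = -7/9
Result: (7/9)/(t - 6) - (7/9)/(t + 12)


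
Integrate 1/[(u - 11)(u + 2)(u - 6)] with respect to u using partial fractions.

Cover-up: P = 1/65, Q = 1/104, R = -1/40. Decomposition: (1/65)/(u - 11) + (1/104)/(u + 2) - (1/40)/(u - 6). Integrate each term: (1/65) ln|(u - 11)| + (1/104) ln|(u + 2)| - (1/40) ln|(u - 6)| + C


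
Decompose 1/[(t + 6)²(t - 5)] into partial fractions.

Cover-up at t=5: R = 1/(5 + 6)² = 1/121. Cover-up at t=-6: Q = 1/(-6 - 5) = -1/11. Comparing t² coeff: P = -R = -1/121
Result: (-1/121)/(t + 6) - (1/11)/(t + 6)² + (1/121)/(t - 5)


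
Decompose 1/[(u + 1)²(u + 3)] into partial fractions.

Cover-up at u=-3: γ = 1/(-3 + 1)² = 1/4. Cover-up at u=-1: β = 1/(-1 + 3) = 1/2. Comparing u² coeff: α = -γ = -1/4
Result: (-1/4)/(u + 1) + (1/2)/(u + 1)² + (1/4)/(u + 3)


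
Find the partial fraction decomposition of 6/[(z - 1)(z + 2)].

6/(z - 1)(z + 2) = P/(z - 1) + Q/(z + 2). P = 6/(1 + 2) = 2, Q = 6/(-2 - 1) = -2
Result: 2/(z - 1) - 2/(z + 2)


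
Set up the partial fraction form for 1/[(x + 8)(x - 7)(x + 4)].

Three distinct linear factors: α/(x + 8) + β/(x - 7) + γ/(x + 4)


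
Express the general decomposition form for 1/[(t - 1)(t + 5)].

Distinct linear factors: A/(t - 1) + B/(t + 5)


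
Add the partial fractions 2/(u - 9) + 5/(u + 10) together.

Common denominator (u - 9)(u + 10). Numerator: 2(u + 10) + 5(u - 9) = (2u + 20) + (5u - 45) = 7u - 25
Result: (7u - 25)/[(u - 9)(u + 10)]


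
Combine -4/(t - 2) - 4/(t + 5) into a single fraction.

Common denominator (t - 2)(t + 5). Numerator: -4(t + 5) - 4(t - 2) = (-4t - 20) - (4t - 8) = -8t - 12
Result: (-8t - 12)/[(t - 2)(t + 5)]


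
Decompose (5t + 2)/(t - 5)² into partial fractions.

(5t + 2) = P(t - 5) + Q. At t = 5: Q = 5·5 + 2 = 27. Coeff of t: P = 5
Result: 5/(t - 5) + 27/(t - 5)²


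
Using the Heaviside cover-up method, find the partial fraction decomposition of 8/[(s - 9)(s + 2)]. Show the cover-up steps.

Cover (s - 9): set s=9, get P = 8/(9 + 2) = 8/11. Cover (s + 2): set s=-2, get Q = 8/(-2 - 9) = -8/11.
Result: (8/11)/(s - 9) - (8/11)/(s + 2)


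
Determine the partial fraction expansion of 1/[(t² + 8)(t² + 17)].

Coefficient matching gives A = C = 0, B = 1/(17-8) = 1/9, D = -B = -1/9
Result: (1/9)/(t² + 8) - (1/9)/(t² + 17)


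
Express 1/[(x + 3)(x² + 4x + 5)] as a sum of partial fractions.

Cover-up at x = -3: P = 1/((-3)² + 4·(-3) + 5) = 1/2. Then Q = -P = -1/2, R = -P·(4 - 3) = -1/2
Result: (1/2)/(x + 3) - ((1/2)x + 1/2)/(x² + 4x + 5)


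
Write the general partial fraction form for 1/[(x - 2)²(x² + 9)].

Repeated linear + quadratic: P/(x - 2) + Q/(x - 2)² + (Rx + S)/(x² + 9)


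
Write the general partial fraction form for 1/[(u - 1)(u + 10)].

Distinct linear factors: A/(u - 1) + B/(u + 10)


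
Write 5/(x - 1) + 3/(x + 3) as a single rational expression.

Common denominator (x - 1)(x + 3). Numerator: 5(x + 3) + 3(x - 1) = (5x + 15) + (3x - 3) = 8x + 12
Result: (8x + 12)/[(x - 1)(x + 3)]


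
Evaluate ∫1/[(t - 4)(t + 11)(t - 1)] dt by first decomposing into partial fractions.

Cover-up: A = 1/45, B = 1/180, C = -1/36. Decomposition: (1/45)/(t - 4) + (1/180)/(t + 11) - (1/36)/(t - 1). Integrate each term: (1/45) ln|(t - 4)| + (1/180) ln|(t + 11)| - (1/36) ln|(t - 1)| + C


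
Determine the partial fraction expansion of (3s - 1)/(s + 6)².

(3s - 1) = α(s + 6) + β. At s = -6: β = 3·(-6) - 1 = -19. Coeff of s: α = 3
Result: 3/(s + 6) - 19/(s + 6)²


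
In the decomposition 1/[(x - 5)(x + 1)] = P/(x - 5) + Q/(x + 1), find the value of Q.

Cover-up at x = -1: Q = 1/(-1 - 5) = -1/6


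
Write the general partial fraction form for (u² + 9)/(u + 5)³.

Repeated linear factor (power 3): α/(u + 5) + β/(u + 5)² + γ/(u + 5)³


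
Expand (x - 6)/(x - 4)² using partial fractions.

(x - 6) = α(x - 4) + β. At x = 4: β = 1·4 - 6 = -2. Coeff of x: α = 1
Result: 1/(x - 4) - 2/(x - 4)²


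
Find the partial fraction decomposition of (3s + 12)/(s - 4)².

(3s + 12) = A(s - 4) + B. At s = 4: B = 3·4 + 12 = 24. Coeff of s: A = 3
Result: 3/(s - 4) + 24/(s - 4)²


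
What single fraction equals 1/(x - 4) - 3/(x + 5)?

Common denominator (x - 4)(x + 5). Numerator: 1(x + 5) - 3(x - 4) = (x + 5) - (3x - 12) = -2x + 17
Result: (-2x + 17)/[(x - 4)(x + 5)]


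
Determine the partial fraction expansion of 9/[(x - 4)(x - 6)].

9/(x - 4)(x - 6) = P/(x - 4) + Q/(x - 6). P = 9/(4 - 6) = -9/2, Q = 9/(6 - 4) = 9/2
Result: (-9/2)/(x - 4) + (9/2)/(x - 6)


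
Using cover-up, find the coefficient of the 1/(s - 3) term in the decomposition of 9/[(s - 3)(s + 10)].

Cover (s - 3), set s=3: 9/((s + 10) at s=3) = 9/(13) = 9/13


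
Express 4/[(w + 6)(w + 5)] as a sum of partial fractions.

4/(w + 6)(w + 5) = A/(w + 6) + B/(w + 5). A = 4/(-6 + 5) = -4, B = 4/(-5 + 6) = 4
Result: -4/(w + 6) + 4/(w + 5)


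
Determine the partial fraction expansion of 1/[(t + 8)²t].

Cover-up at t=0: R = 1/(0 + 8)² = 1/64. Cover-up at t=-8: Q = 1/(-8 - 0) = -1/8. Comparing t² coeff: P = -R = -1/64
Result: (-1/64)/(t + 8) - (1/8)/(t + 8)² + (1/64)/t


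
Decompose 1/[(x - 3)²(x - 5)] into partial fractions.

Cover-up at x=5: γ = 1/(5 - 3)² = 1/4. Cover-up at x=3: β = 1/(3 - 5) = -1/2. Comparing x² coeff: α = -γ = -1/4
Result: (-1/4)/(x - 3) - (1/2)/(x - 3)² + (1/4)/(x - 5)


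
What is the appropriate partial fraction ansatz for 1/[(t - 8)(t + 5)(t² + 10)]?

Two linear + quadratic: P/(t - 8) + Q/(t + 5) + (Rt + S)/(t² + 10)


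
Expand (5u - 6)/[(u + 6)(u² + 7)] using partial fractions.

At u=-6: A = (5·(-6) - 6)/((-6)² + 7) = -36/43. B = -A = 36/43, C = 5 - (-6)·A = -1/43
Result: (-36/43)/(u + 6) + ((36/43)u - 1/43)/(u² + 7)


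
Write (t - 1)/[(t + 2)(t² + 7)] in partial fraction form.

At t=-2: A = (1·(-2) - 1)/((-2)² + 7) = -3/11. B = -A = 3/11, C = 1 - (-2)·A = 5/11
Result: (-3/11)/(t + 2) + ((3/11)t + 5/11)/(t² + 7)
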